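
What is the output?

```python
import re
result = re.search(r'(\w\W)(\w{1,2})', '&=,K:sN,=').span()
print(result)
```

(3, 7)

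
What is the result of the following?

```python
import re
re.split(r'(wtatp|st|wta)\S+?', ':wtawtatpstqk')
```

[':', 'wta', 'tatp', 'st', 'k']

Because the pattern has a capturing group, `split` also inserts each captured text between the pieces.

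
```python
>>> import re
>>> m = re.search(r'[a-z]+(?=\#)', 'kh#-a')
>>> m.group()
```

Lookahead/lookbehind check context without consuming it, so the matched span excludes the asserted characters.
The match spans [0:2] → 'kh'.

'kh'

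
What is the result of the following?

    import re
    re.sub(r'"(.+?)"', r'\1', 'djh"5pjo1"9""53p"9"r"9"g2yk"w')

'djh5pjo19"53p9r9g2ykw'

Lazy quantifiers expand one character at a time until the remainder of the pattern can match.
Matches: at [3:10] → '"5pjo1"'; at [11:17] → '""53p"'; at [18:21] → '"r"'; at [22:28] → '"g2yk"'.
Each match is replaced using the text its own group 1 captured.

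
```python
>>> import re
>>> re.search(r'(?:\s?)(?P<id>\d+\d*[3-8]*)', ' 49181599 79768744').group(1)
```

'49181599'

This matches optionally whitespace (non-capturing group); then one or more of a digit, then zero or more of a digit, then zero or more of a character in [3-8] (captured as 'id').
Unlike `match`, `search` isn't anchored — it looks for the pattern anywhere in the string.
The match spans [0:9] → ' 49181599'.
Captured: group 1 = '49181599'.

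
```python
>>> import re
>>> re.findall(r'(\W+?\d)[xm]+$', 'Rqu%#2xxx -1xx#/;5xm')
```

['#/;5']

The pattern matches one or more of a non-word character (lazy), then a digit (captured); then one or more of one of [xm]; then anchored at the end.
Walking the string: at [14:20] match '#/;5xm', group 1 = '#/;5'.
`findall` collects group 1 from the one match (1 total).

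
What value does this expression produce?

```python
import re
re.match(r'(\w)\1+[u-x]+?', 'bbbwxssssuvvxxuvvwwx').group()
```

The backreference `\1` re-matches whatever the first group consumed, character for character.
`re.match` only tries the pattern at the start of the string.
The match spans [0:4] → 'bbbw'.
Captured: group 1 = 'b'.

'bbbw'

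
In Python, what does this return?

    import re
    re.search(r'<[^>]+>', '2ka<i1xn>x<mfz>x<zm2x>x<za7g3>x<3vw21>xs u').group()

`re.search` scans for the first position where the pattern succeeds.
The match spans [3:9] → '<i1xn>'.

'<i1xn>'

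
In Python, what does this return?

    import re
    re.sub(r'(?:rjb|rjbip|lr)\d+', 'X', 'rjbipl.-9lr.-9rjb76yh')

'rjbipl.-9lr.-9Xyh'

Every occurrence is swapped for 'X'.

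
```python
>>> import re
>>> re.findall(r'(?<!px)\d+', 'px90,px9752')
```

Because the assertion is negative and zero-width, positions next to the forbidden text are skipped.
Scanning left to right: at [3:4] → '0'; at [8:11] → '752'.
With no groups in the pattern, `findall` gives back each whole match — 2 here.

['0', '752']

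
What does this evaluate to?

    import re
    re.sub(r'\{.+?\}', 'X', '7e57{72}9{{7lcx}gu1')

'7e57X9Xgu1'

With the lazy modifier that quantifier settles for the fewest repetitions that let the rest of the pattern succeed (the atoms after it are unaffected and can still be greedy).
Matches: at [4:8] → '{72}'; at [9:16] → '{{7lcx}'.
`sub` substitutes 'X' at each match site.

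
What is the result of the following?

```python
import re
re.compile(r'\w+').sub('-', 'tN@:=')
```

The pattern matches one or more of a word character.
Each match is replaced by '-'.

'-@:='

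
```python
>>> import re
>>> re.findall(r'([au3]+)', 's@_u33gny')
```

['u33']

Pattern: one or more of one of [au3] (captured).
Because there's exactly one group, `findall` drops the full match and keeps group 1 from the one hit.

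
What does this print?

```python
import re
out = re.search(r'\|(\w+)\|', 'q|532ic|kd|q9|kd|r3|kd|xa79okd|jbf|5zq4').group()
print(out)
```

|532ic|

The match spans [1:8] → '|532ic|'.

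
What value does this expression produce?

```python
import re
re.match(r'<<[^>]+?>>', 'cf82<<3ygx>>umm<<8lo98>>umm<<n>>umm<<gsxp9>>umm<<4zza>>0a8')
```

With `match`, the pattern is implicitly anchored at the beginning.
Here the pattern fails at index 0, so the call returns None.

None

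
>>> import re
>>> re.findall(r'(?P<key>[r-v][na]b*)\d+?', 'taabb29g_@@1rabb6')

Pattern: a character in [r-v], then one of [na], then zero or more of a literal 'b' (captured as 'key'); then one or more of a digit (lazy).
Scanning left to right: at [12:17] match 'rabb6', group 1 = 'rabb'.
`findall` collects group 1 from the one match (1 total).

['rabb']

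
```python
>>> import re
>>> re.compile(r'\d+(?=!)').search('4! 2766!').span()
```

The lookaround is zero-width — it requires the adjacent text to match without consuming it, so the asserted text isn't part of the match.
`re.search` scans for the first position where the pattern succeeds.
The match spans [0:1] → '4'.

(0, 1)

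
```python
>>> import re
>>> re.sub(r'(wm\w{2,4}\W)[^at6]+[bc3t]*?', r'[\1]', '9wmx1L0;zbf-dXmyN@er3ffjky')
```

Each match is replaced using the text its own group 1 captured.

'9[wmx1L0;]'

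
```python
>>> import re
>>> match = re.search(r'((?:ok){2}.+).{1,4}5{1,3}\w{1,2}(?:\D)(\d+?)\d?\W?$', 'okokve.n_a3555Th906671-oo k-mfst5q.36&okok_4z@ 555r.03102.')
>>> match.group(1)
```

'okokve.n_a3555Th906671-oo k-mfst5q.36&okok_4z@ 5'

Pattern: the literal 'ok' repeated 2 times, then one or more of any character (captured); then 1 to 4 of any character, then 1 to 3 of the literal '5', then 1 to 2 of a word character; then a non-digit (non-capturing group); then one or more of a digit (lazy) (captured); then optionally a digit, then optionally a non-word character; then anchored at the end.
Because the quantifier is non-greedy, it stops expanding at the earliest point where the rest of the pattern can succeed.
Unlike `match`, `search` isn't anchored — it looks for the pattern anywhere in the string.
The match spans [0:58] → 'okokve.n_a3555Th906671-oo k-mfst5q.36&okok_4z@ 555r.03102.'.
Captured: group 1 = 'okokve.n_a3555Th906671-oo k-mfst5q.36&okok_4z@ 5', group 2 = '0310'.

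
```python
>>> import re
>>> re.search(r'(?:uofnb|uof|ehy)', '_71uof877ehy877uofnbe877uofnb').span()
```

(3, 6)

`re.search` scans for the first position where the pattern succeeds.
The match spans [3:6] → 'uof'.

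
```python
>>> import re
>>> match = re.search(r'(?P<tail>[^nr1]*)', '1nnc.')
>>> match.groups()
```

Pattern: zero or more of any character except [nr1] (captured as 'tail').
`search` walks the string left to right and returns the first match it finds.
The match spans [0:0] → ''.
Captured: group 1 = ''.

('',)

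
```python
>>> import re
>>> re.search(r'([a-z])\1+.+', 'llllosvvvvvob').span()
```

(0, 13)

A backreference is literal: `\1` must see the identical characters the first group matched.
The match spans [0:13] → 'llllosvvvvvob'.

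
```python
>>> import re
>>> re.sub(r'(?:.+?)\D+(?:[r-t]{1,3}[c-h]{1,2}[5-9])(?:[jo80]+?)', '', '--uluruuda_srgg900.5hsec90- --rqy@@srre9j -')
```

' -'

This matches one or more of any character (lazy) (non-capturing group); then one or more of a non-digit; then 1 to 3 of a character in [r-t], then 1 to 2 of a character in [c-h], then a character in [5-9] (non-capturing group); then one or more of one of [jo80] (lazy) (non-capturing group).
Matches: at [0:17] → '--uluruuda_srgg90'; at [17:26] → '0.5hsec90'; at [26:41] → '- --rqy@@srre9j'.
`sub` substitutes '' at each match site.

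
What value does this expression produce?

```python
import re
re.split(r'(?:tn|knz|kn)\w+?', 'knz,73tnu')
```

['', ',73', '']

Matches to split on: at [0:3] → 'knz'; at [6:9] → 'tnu'.
`split` removes every match and returns the 3 fragments in between.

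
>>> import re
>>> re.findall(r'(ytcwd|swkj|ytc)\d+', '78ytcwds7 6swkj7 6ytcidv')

Scanning left to right: at [11:16] match 'swkj7', group 1 = 'swkj'.
`findall` collects group 1 from the one match (1 total).

['swkj']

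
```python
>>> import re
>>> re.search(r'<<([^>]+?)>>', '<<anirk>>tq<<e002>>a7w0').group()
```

'<<anirk>>'

`search` walks the string left to right and returns the first match it finds.
The match spans [0:9] → '<<anirk>>'.
Captured: group 1 = 'anirk'.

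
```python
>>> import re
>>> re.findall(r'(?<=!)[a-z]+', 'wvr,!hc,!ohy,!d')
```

['hc', 'ohy', 'd']

Because the assertion is zero-width, the text it checks is not consumed and won't appear in the result.
`findall` yields the raw match text (3 of them) because the pattern has no groups.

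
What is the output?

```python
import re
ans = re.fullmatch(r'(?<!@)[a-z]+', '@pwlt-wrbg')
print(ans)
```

None

`re.fullmatch` requires the pattern to consume the entire string.
Here the string isn't matched end-to-end, so the call returns None.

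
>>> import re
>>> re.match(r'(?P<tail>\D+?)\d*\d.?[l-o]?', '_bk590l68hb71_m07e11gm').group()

'_bk590l'

This matches one or more of a non-digit (lazy) (captured as 'tail'); then zero or more of a digit, then a digit; then optionally any character, then optionally a character in [l-o].
`re.match` only tries the pattern at the start of the string.
The match spans [0:7] → '_bk590l'.
Captured: group 1 = '_bk'.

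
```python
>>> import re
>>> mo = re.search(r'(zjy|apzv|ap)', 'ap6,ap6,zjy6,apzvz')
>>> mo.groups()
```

The match spans [0:2] → 'ap'.
Captured: group 1 = 'ap'.

('ap',)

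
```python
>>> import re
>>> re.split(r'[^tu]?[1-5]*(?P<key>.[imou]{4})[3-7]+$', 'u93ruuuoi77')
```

This matches optionally any character except [tu], then zero or more of a character in [1-5]; then any character, then exactly 4 of one of [imou] (captured as 'key'); then one or more of a character in [3-7]; then anchored at the end.
Matches to split on: at [3:11] → 'ruuuoi77'.
`re.split` interleaves the captured-group text with the surrounding fragments.

['u93', 'uuuoi', '']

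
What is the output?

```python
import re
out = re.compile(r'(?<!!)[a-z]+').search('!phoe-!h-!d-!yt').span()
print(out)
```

(2, 5)

The negative lookahead/lookbehind blocks any match where the forbidden context is present.
`re.search` tries every starting position until one works.
The match spans [2:5] → 'hoe'.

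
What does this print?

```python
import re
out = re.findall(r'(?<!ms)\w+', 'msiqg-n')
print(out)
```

The negative lookaround is zero-width — it rules out positions where the adjacent text would match, without consuming anything.
Walking the string: at [0:5] → 'msiqg'; at [6:7] → 'n'.
Since nothing is captured, `findall` lists the 2 matched substrings directly.

['msiqg', 'n']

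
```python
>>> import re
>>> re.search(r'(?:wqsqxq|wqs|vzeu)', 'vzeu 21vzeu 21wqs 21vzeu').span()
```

`re.search` tries every starting position until one works.
The match spans [0:4] → 'vzeu'.

(0, 4)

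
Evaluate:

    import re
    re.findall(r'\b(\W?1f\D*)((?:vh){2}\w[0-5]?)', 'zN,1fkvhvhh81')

`findall` packs the 2 group values into a tuple for every match.

[(',1fk', 'vhvhh')]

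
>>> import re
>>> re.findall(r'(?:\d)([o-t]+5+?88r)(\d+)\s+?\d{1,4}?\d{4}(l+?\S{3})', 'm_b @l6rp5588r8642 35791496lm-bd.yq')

[('rp5588r', '8642', 'lm-b')]

The pattern matches a digit (non-capturing group); then one or more of a character in [o-t], then one or more of a literal '5' (lazy), then the literal '88r' (captured); then one or more of a digit (captured); then one or more of whitespace (lazy); then 1 to 4 of a digit (lazy), then exactly 4 of a digit; then one or more of the literal 'l' (lazy), then exactly 3 of a non-whitespace character (captured).
Scanning left to right: at [6:31] match '6rp5588r8642 35791496lm-b', groups = ('rp5588r', '8642', 'lm-b').
Multiple groups make `findall` return tuples — one 3-tuple for the one match.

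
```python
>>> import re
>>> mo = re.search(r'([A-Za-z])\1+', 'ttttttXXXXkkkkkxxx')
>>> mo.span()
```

`\1` has to match the exact text group 1 already captured.
`re.search` tries every starting position until one works.
The match spans [0:6] → 'tttttt'.
Captured: group 1 = 't'.

(0, 6)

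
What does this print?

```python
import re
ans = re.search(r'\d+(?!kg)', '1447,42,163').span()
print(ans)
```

(0, 4)

The negative lookahead/lookbehind blocks any match where the forbidden context is present.
`re.search` scans for the first position where the pattern succeeds.
The match spans [0:4] → '1447'.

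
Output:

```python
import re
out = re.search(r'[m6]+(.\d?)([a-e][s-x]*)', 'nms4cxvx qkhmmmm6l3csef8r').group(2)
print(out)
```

The match spans [1:8] → 'ms4cxvx'.
Captured: group 1 = 's4', group 2 = 'cxvx'.

cxvx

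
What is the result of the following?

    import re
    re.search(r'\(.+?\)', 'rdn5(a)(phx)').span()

Lazy quantifiers expand one character at a time until the remainder of the pattern can match.
`search` walks the string left to right and returns the first match it finds.
The match spans [4:7] → '(a)'.

(4, 7)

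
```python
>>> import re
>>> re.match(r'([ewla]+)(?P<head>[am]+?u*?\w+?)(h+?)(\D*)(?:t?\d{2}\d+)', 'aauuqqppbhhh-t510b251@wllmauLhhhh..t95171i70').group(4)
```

The match spans [0:17] → 'aauuqqppbhhh-t510'.
Captured: group 1 = 'a', group 2 = 'auuqqppb', group 3 = 'h', group 4 = 'hh-t'.

'hh-t'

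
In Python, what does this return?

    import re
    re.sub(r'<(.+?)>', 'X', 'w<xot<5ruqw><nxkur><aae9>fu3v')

'wXXXfu3v'

The `?` after the quantifier makes it lazy — it takes as little as possible before letting the rest of the pattern try.
Matches: at [1:12] → '<xot<5ruqw>'; at [12:19] → '<nxkur>'; at [19:25] → '<aae9>'.
`sub` substitutes 'X' at each match site.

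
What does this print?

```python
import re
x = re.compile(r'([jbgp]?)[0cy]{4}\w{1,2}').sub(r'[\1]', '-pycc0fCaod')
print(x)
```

The pattern matches optionally one of [jbgp] (captured); then exactly 4 of one of [0cy], then 1 to 2 of a word character.
Matches: at [1:8] → 'pycc0fC'.
The replacement refers to a captured group, so each match is rewritten using its own captured text.

-[p]aod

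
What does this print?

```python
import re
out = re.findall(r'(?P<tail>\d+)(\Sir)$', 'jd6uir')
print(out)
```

[('6', 'uir')]

This matches one or more of a digit (captured as 'tail'); then a non-whitespace character, then the literal 'ir' (captured); then anchored at the end.
Matches: at [2:6] match '6uir', groups = ('6', 'uir').
2 groups means the one result is a tuple of 2 captured strings — 1 here.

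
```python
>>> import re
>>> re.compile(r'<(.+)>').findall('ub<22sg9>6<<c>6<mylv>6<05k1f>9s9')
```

['22sg9>6<<c>6<mylv>6<05k1f']

Walking the string: at [2:29] match '<22sg9>6<<c>6<mylv>6<05k1f>', group 1 = '22sg9>6<<c>6<mylv>6<05k1f'.
With a single group, `findall` returns only what that group captured — 1 item.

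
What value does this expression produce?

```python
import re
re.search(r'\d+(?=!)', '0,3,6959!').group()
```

'6959'

The positive lookaround only admits positions where the adjacent text matches; those characters stay outside the span.
Unlike `match`, `search` isn't anchored — it looks for the pattern anywhere in the string.
The match spans [4:8] → '6959'.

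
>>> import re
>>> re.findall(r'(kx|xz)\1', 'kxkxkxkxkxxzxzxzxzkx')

['kx', 'kx', 'xz', 'xz']

`\1` has to match the exact text group 1 already captured.
One capturing group, so `findall` returns just the captured substring from each match — 4 in all.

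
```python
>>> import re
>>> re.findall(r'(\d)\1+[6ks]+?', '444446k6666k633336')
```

After group 1 captures some text, `\1` only succeeds where that same text appears again.
Walking the string: at [0:6] match '444446', group 1 = '4'; at [7:12] match '6666k', group 1 = '6'; at [13:18] match '33336', group 1 = '3'.
One capturing group, so `findall` returns just the captured substring from each match — 3 in all.

['4', '6', '3']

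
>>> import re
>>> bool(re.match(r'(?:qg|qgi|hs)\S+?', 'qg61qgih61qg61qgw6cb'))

True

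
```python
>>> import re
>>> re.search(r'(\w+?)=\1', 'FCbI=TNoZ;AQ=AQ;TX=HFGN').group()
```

'AQ=AQ'

`\1` has to match the exact text group 1 already captured.
Unlike `match`, `search` isn't anchored — it looks for the pattern anywhere in the string.
The match spans [10:15] → 'AQ=AQ'.
Captured: group 1 = 'AQ'.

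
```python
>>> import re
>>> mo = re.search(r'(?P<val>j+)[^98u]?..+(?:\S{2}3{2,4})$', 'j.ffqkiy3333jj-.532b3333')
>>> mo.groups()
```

('j',)

Pattern: one or more of a literal 'j' (captured as 'val'); then optionally any character except [98u], then any character, then one or more of any character; then exactly 2 of a non-whitespace character, then 2 to 4 of a literal '3' (non-capturing group); then anchored at the end.
`re.search` tries every starting position until one works.
The match spans [0:24] → 'j.ffqkiy3333jj-.532b3333'.
Captured: group 1 = 'j'.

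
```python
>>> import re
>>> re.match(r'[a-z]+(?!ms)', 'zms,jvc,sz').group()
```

'zms'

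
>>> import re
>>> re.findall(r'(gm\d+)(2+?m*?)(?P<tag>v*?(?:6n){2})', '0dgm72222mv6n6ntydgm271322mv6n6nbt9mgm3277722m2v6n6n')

[('gm7222', '2m', 'v6n6n'), ('gm27132', '2m', 'v6n6n')]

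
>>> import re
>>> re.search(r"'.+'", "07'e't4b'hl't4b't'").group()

The match spans [2:18] → "'e't4b'hl't4b't'".

"'e't4b'hl't4b't'"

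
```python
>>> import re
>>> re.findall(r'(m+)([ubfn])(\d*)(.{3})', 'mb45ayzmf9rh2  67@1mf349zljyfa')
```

This matches one or more of a literal 'm' (captured); then one of [ubfn] (captured); then zero or more of a digit (captured); then exactly 3 of any character (captured).
Matches: at [0:7] match 'mb45ayz', groups = ('m', 'b', '45', 'ayz'); at [7:13] match 'mf9rh2', groups = ('m', 'f', '9', 'rh2'); at [19:27] match 'mf349zlj', groups = ('m', 'f', '349', 'zlj').
4 groups means each result is a tuple of 4 captured strings — 3 here.

[('m', 'b', '45', 'ayz'), ('m', 'f', '9', 'rh2'), ('m', 'f', '349', 'zlj')]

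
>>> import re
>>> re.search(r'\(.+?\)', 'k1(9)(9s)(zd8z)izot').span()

(2, 5)

The match spans [2:5] → '(9)'.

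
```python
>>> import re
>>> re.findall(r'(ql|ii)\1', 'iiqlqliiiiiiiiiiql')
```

['ql', 'ii', 'ii']

The backreference `\1` re-matches whatever the first group consumed, character for character.
Walking the string: at [2:6] match 'qlql', group 1 = 'ql'; at [6:10] match 'iiii', group 1 = 'ii'; at [10:14] match 'iiii', group 1 = 'ii'.
`findall` collects group 1 from each match (3 total).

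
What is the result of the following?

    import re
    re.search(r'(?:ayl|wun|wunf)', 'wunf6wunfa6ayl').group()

'wun'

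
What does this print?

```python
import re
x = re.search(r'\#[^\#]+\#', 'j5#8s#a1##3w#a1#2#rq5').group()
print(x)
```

#8s#

Unlike `match`, `search` isn't anchored — it looks for the pattern anywhere in the string.
The match spans [2:6] → '#8s#'.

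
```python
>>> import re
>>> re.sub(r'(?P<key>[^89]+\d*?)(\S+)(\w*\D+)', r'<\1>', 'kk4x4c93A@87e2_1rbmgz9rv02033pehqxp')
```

Pattern: one or more of any character except [89], then zero or more of a digit (lazy) (captured as 'key'); then one or more of a non-whitespace character (captured); then zero or more of a word character, then one or more of a non-digit (captured).
A `+?`/`*?`/`{m,n}?` starts at its minimum and grows only as far as needed for what follows to match.
Matches: at [0:35] → 'kk4x4c93A@87e2_1rbmgz9rv02033pehqxp'.
The replacement refers to a captured group, so each match is rewritten using its own captured text.

'<kk4x4c>'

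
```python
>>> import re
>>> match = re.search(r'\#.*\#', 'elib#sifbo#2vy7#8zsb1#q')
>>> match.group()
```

'#sifbo#2vy7#8zsb1#'

Unlike `match`, `search` isn't anchored — it looks for the pattern anywhere in the string.
The match spans [4:22] → '#sifbo#2vy7#8zsb1#'.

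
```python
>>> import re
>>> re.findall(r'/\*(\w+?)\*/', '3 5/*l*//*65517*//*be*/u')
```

['l', '65517', 'be']

Scanning left to right: at [3:8] match '/*l*/', group 1 = 'l'; at [8:17] match '/*65517*/', group 1 = '65517'; at [17:23] match '/*be*/', group 1 = 'be'.
One capturing group, so `findall` returns just the captured substring from each match — 3 in all.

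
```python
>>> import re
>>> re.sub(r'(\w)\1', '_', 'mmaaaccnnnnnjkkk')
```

'__a___nj_k'

`\1` is not a pattern — it's the concrete string captured by group 1, re-applied verbatim.
Matches: at [0:2] → 'mm'; at [2:4] → 'aa'; at [5:7] → 'cc'; at [7:9] → 'nn'; at [9:11] → 'nn'; ….
`sub` substitutes '_' at each match site.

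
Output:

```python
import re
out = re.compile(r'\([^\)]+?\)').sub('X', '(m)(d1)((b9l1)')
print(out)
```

XXX

Each match is replaced by 'X'.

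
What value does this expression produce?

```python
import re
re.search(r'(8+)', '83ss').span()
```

The pattern matches one or more of a literal '8' (captured).
`search` walks the string left to right and returns the first match it finds.
The match spans [0:1] → '8'.
Captured: group 1 = '8'.

(0, 1)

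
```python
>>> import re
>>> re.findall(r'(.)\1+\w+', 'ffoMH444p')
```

['f']

A backreference is literal: `\1` must see the identical characters the first group matched.
Walking the string: at [0:9] match 'ffoMH444p', group 1 = 'f'.
Because there's exactly one group, `findall` drops the full match and keeps group 1 from the one hit.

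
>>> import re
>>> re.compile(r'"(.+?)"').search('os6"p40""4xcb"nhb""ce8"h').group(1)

'p40'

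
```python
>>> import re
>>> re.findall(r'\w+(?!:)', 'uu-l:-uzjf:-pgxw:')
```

['uu', 'uzj', 'pgx']

Because the assertion is negative and zero-width, positions next to the forbidden text are skipped.
`findall` yields the raw match text (3 of them) because the pattern has no groups.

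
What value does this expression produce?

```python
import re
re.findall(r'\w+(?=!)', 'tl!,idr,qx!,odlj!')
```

['tl', 'qx', 'odlj']

The `(?=…)`/`(?<=…)` assertion just peeks at neighbouring text; it doesn't advance the match position.
With no groups in the pattern, `findall` gives back each whole match — 3 here.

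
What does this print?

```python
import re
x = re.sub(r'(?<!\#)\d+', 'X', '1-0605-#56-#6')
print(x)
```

The negative lookahead/lookbehind blocks any match where the forbidden context is present.
Matches: at [0:1] → '1'; at [2:6] → '0605'; at [9:10] → '6'.
Every occurrence is swapped for 'X'.

X-X-#5X-#6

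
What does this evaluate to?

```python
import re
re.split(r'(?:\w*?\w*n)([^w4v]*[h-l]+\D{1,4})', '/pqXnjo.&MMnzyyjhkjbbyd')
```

['/', 'jo.&MMnzyyjhkjbbyd', '']

The pattern matches zero or more of a word character (lazy), then zero or more of a word character, then a literal 'n' (non-capturing group); then zero or more of any character except [w4v], then one or more of a character in [h-l], then 1 to 4 of a non-digit (captured).
Matches to split on: at [1:23] → 'pqXnjo.&MMnzyyjhkjbbyd'.
The group in the pattern means `split` returns the separators' captures alongside the pieces.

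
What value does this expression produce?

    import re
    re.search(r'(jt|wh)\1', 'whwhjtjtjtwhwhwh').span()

(0, 4)

A backreference is literal: `\1` must see the identical characters the first group matched.
Unlike `match`, `search` isn't anchored — it looks for the pattern anywhere in the string.
The match spans [0:4] → 'whwh'.
Captured: group 1 = 'wh'.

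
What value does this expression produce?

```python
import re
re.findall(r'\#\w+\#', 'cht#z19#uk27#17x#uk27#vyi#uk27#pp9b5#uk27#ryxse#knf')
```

['#z19#', '#17x#', '#vyi#', '#pp9b5#', '#ryxse#']

No capturing groups, so `findall` returns the 5 full match strings.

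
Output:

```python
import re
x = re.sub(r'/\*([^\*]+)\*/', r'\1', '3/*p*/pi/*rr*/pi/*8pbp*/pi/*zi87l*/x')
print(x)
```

Matches: at [1:6] → '/*p*/'; at [8:14] → '/*rr*/'; at [16:24] → '/*8pbp*/'; at [26:35] → '/*zi87l*/'.
The replacement refers to a captured group, so each match is rewritten using its own captured text.

3ppirrpi8pbppizi87lx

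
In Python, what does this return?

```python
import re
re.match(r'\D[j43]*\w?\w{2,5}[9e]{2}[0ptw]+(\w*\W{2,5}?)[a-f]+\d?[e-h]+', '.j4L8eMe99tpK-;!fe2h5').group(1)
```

The pattern matches a non-digit, then zero or more of one of [j43]; then optionally a word character, then 2 to 5 of a word character, then exactly 2 of one of [9e]; then one or more of one of [0ptw]; then zero or more of a word character, then 2 to 5 of a non-word character (lazy) (captured); then one or more of a character in [a-f], then optionally a digit, then one or more of a character in [e-h].
With `match`, the pattern is implicitly anchored at the beginning.
The match spans [0:20] → '.j4L8eMe99tpK-;!fe2h'.
Captured: group 1 = 'K-;!'.

'K-;!'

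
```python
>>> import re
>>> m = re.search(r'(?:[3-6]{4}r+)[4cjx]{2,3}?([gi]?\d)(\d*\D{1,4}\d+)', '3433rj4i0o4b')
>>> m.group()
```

Pattern: exactly 4 of a character in [3-6], then one or more of a literal 'r' (non-capturing group); then 2 to 3 of one of [4cjx] (lazy); then optionally one of [gi], then a digit (captured); then zero or more of a digit, then 1 to 4 of a non-digit, then one or more of a digit (captured).
Unlike `match`, `search` isn't anchored — it looks for the pattern anywhere in the string.
The match spans [0:11] → '3433rj4i0o4'.
Captured: group 1 = 'i0', group 2 = 'o4'.

'3433rj4i0o4'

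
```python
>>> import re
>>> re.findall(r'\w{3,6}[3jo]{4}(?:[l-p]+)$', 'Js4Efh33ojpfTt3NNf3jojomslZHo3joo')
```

['omslZHo3joo']

This matches 3 to 6 of a word character, then exactly 4 of one of [3jo]; then one or more of a character in [l-p] (non-capturing group); then anchored at the end.
Walking the string: at [22:33] → 'omslZHo3joo'.
With no groups in the pattern, `findall` gives back each whole match — 1 here.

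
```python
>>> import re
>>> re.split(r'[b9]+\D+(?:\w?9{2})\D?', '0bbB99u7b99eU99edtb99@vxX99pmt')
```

['0', '7', 'dt', 'mt']

This matches one or more of one of [b9], then one or more of a non-digit; then optionally a word character, then exactly 2 of the literal '9' (non-capturing group); then optionally a non-digit.
The string is cut at each match, leaving 4 pieces.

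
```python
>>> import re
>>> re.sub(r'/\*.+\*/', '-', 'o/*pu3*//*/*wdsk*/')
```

Matches: at [1:18] → '/*pu3*//*/*wdsk*/'.
`sub` substitutes '-' at each match site.

'o-'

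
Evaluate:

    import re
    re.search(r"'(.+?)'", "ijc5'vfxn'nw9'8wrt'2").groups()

`re.search` scans for the first position where the pattern succeeds.
The match spans [4:10] → "'vfxn'".
Captured: group 1 = 'vfxn'.

('vfxn',)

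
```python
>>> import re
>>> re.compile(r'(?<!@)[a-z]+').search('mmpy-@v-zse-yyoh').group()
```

'mmpy'

`(?!…)`/`(?<!…)` only lets a position through if the neighbouring text does NOT match; no characters are consumed.
The match spans [0:4] → 'mmpy'.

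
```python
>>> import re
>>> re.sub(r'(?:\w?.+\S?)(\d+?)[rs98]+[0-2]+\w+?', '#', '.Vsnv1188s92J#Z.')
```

'##Z.'

The pattern matches optionally a word character, then one or more of any character, then optionally a non-whitespace character (non-capturing group); then one or more of a digit (lazy) (captured); then one or more of one of [rs98], then one or more of a character in [0-2], then one or more of a word character (lazy).
Matches: at [0:13] → '.Vsnv1188s92J'.
Every occurrence is swapped for '#'.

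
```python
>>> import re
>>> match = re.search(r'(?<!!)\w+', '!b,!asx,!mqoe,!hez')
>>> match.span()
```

(5, 7)

The negative lookaround is zero-width — it rules out positions where the adjacent text would match, without consuming anything.
`re.search` tries every starting position until one works.
The match spans [5:7] → 'sx'.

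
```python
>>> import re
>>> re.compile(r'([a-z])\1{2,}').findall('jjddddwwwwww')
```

['d', 'w']

The backreference `\1` re-matches whatever the first group consumed, character for character.
Matches: at [2:6] match 'dddd', group 1 = 'd'; at [6:12] match 'wwwwww', group 1 = 'w'.
`findall` collects group 1 from each match (2 total).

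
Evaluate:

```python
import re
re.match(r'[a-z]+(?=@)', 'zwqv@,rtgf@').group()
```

The positive lookaround only admits positions where the adjacent text matches; those characters stay outside the span.
With `match`, the pattern is implicitly anchored at the beginning.
The match spans [0:4] → 'zwqv'.

'zwqv'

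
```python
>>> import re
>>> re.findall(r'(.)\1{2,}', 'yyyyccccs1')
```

['y', 'c']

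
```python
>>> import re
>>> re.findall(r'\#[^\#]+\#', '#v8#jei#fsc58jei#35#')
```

Scanning left to right: at [0:4] → '#v8#'; at [7:17] → '#fsc58jei#'.
`findall` yields the raw match text (2 of them) because the pattern has no groups.

['#v8#', '#fsc58jei#']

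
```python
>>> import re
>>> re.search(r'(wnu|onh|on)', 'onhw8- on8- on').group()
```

`|` is ordered: at each position the engine commits to the first alternative that works.
The match spans [0:3] → 'onh'.

'onh'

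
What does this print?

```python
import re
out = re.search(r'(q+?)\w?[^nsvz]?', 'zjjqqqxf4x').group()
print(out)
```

A `+?`/`*?`/`{m,n}?` starts at its minimum and grows only as far as needed for what follows to match.
The match spans [3:6] → 'qqq'.

qqq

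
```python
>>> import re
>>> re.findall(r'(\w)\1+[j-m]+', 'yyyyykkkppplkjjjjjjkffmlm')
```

['y', 'p', 'f']

`\1` is not a pattern — it's the concrete string captured by group 1, re-applied verbatim.
Matches: at [0:8] match 'yyyyykkk', group 1 = 'y'; at [8:20] match 'ppplkjjjjjjk', group 1 = 'p'; at [20:25] match 'ffmlm', group 1 = 'f'.
Because there's exactly one group, `findall` drops the full match and keeps group 1 from each hit.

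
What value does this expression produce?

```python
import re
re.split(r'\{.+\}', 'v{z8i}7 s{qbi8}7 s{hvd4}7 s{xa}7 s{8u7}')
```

['v', '']

Splitting on the pattern gives 2 pieces.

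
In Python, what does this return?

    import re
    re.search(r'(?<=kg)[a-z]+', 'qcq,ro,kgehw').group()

Lookahead/lookbehind check context without consuming it, so the matched span excludes the asserted characters.
`search` walks the string left to right and returns the first match it finds.
The match spans [9:12] → 'ehw'.

'ehw'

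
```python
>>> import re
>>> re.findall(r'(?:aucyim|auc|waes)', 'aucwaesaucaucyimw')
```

['auc', 'waes', 'auc', 'aucyim']

Alternation isn't longest-match — the leftmost alternative that fits at this position is chosen.
No capturing groups, so `findall` returns the 4 full match strings.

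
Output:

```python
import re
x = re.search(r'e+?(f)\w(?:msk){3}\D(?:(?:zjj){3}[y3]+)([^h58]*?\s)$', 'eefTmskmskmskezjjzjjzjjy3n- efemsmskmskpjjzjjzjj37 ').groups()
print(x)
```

('f', 'n- efemsmskmskpjjzjjzjj37 ')

This matches one or more of a literal 'e' (lazy); then a literal 'f' (captured); then a word character, then the literal 'msk' repeated 3 times, then a non-digit; then the literal 'zjj' repeated 3 times, then one or more of one of [y3] (non-capturing group); then zero or more of any character except [h58] (lazy), then whitespace (captured); then anchored at the end.
Unlike `match`, `search` isn't anchored — it looks for the pattern anywhere in the string.
The match spans [0:51] → 'eefTmskmskmskezjjzjjzjjy3n- efemsmskmskpjjzjjzjj37 '.
Captured: group 1 = 'f', group 2 = 'n- efemsmskmskpjjzjjzjj37 '.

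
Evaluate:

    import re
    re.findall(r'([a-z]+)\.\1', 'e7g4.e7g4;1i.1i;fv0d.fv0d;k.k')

The backreference `\1` re-matches whatever the first group consumed, character for character.
Matches: at [26:29] match 'k.k', group 1 = 'k'.
`findall` collects group 1 from the one match (1 total).

['k']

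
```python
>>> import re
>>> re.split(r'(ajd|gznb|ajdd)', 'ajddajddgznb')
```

`|` is ordered: at each position the engine commits to the first alternative that works.
`re.split` interleaves the captured-group text with the surrounding fragments.

['', 'ajd', 'd', 'ajd', 'd', 'gznb', '']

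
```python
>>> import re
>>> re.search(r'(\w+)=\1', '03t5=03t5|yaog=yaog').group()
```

`\1` has to match the exact text group 1 already captured.
Unlike `match`, `search` isn't anchored — it looks for the pattern anywhere in the string.
The match spans [0:9] → '03t5=03t5'.
Captured: group 1 = '03t5'.

'03t5=03t5'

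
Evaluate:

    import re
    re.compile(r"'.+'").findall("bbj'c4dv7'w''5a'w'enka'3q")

["'c4dv7'w''5a'w'enka'"]

Scanning left to right: at [3:23] → "'c4dv7'w''5a'w'enka'".
Since nothing is captured, `findall` lists the 1 matched substring directly.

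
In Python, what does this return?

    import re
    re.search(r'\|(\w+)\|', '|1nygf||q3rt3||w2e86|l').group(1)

`re.search` scans for the first position where the pattern succeeds.
The match spans [0:7] → '|1nygf|'.
Captured: group 1 = '1nygf'.

'1nygf'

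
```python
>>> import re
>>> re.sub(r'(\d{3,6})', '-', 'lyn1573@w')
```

'lyn-@w'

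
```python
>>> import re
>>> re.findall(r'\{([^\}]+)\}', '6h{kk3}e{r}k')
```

Walking the string: at [2:7] match '{kk3}', group 1 = 'kk3'; at [8:11] match '{r}', group 1 = 'r'.
`findall` collects group 1 from each match (2 total).

['kk3', 'r']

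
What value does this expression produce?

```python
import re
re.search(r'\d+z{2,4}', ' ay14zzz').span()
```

(3, 8)

This matches one or more of a digit; then 2 to 4 of a literal 'z'.
`re.search` scans for the first position where the pattern succeeds.
The match spans [3:8] → '14zzz'.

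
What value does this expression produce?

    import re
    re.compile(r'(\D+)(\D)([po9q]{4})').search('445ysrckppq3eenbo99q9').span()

(12, 21)

This matches one or more of a non-digit (captured); then a non-digit (captured); then exactly 4 of one of [po9q] (captured).
The match spans [12:21] → 'eenbo99q9'.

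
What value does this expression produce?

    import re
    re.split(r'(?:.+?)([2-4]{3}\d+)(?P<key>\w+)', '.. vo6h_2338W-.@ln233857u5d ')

The pattern matches one or more of any character (lazy) (non-capturing group); then exactly 3 of a character in [2-4], then one or more of a digit (captured); then one or more of a word character (captured as 'key').
The group in the pattern means `split` returns the separators' captures alongside the pieces.

['', '2338', 'W', '', '233857', 'u5d', ' ']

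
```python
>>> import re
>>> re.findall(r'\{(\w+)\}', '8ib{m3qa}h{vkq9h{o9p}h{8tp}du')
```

['m3qa', 'o9p', '8tp']

Scanning left to right: at [3:9] match '{m3qa}', group 1 = 'm3qa'; at [16:21] match '{o9p}', group 1 = 'o9p'; at [22:27] match '{8tp}', group 1 = '8tp'.
With a single group, `findall` returns only what that group captured — 3 items.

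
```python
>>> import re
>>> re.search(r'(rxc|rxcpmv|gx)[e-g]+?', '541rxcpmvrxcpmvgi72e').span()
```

Unlike `match`, `search` isn't anchored — it looks for the pattern anywhere in the string.
The match spans [9:16] → 'rxcpmvg'.
Captured: group 1 = 'rxcpmv'.

(9, 16)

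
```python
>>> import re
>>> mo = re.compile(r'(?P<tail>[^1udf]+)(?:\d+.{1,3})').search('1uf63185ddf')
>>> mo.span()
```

The match spans [3:11] → '63185ddf'.

(3, 11)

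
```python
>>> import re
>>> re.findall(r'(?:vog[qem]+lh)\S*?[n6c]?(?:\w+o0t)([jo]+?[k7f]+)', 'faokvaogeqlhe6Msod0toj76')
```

Because there's exactly one group, `findall` drops the full match and keeps group 1 from each hit.
Nothing in the string satisfies the pattern, so the list is empty.

[]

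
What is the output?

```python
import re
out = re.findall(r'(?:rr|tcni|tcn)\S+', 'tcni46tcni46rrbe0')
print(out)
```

With no groups in the pattern, `findall` gives back each whole match — 1 here.

['tcni46tcni46rrbe0']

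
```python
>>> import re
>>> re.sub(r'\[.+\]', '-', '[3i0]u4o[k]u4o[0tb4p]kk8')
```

'-kk8'

Matches: at [0:21] → '[3i0]u4o[k]u4o[0tb4p]'.
Each match is replaced by '-'.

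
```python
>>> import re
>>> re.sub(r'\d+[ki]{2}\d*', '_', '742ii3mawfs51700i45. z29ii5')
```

'_mawfs51700i45. z_'

Pattern: one or more of a digit; then exactly 2 of one of [ki], then zero or more of a digit.
Matches: at [0:6] → '742ii3'; at [22:27] → '29ii5'.
Each match is replaced by '_'.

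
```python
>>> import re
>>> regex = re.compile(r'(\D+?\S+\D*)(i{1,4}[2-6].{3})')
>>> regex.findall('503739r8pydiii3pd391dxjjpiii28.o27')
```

The pattern matches one or more of a non-digit (lazy), then one or more of a non-whitespace character, then zero or more of a non-digit (captured); then 1 to 4 of the literal 'i', then a character in [2-6], then exactly 3 of any character (captured).
Walking the string: at [6:32] match 'r8pydiii3pd391dxjjpiii28.o', groups = ('r8pydiii3pd391dxjjpii', 'i28.o').
With 2 capturing groups, `findall` returns a 2-tuple per match.

[('r8pydiii3pd391dxjjpii', 'i28.o')]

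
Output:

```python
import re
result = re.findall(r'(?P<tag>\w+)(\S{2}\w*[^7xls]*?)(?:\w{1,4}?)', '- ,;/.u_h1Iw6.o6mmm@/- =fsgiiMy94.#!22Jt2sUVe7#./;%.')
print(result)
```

[('u_h1Iw6', '.o6mmm@/- ='), ('sgiiMy94', '.#!'), ('2Jt2sU', 'Ve')]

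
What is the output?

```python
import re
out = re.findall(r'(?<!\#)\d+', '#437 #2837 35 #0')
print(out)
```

`(?!…)`/`(?<!…)` only lets a position through if the neighbouring text does NOT match; no characters are consumed.
`findall` yields the raw match text (3 of them) because the pattern has no groups.

['37', '837', '35']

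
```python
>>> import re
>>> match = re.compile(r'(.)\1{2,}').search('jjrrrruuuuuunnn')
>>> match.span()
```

A backreference is literal: `\1` must see the identical characters the first group matched.
The match spans [2:6] → 'rrrr'.

(2, 6)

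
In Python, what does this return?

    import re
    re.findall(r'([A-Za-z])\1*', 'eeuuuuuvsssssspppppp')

`\1` has to match the exact text group 1 already captured.
Scanning left to right: at [0:2] match 'ee', group 1 = 'e'; at [2:7] match 'uuuuu', group 1 = 'u'; at [7:8] match 'v', group 1 = 'v'; at [8:14] match 'ssssss', group 1 = 's'; at [14:20] match 'pppppp', group 1 = 'p'.
`findall` collects group 1 from each match (5 total).

['e', 'u', 'v', 's', 'p']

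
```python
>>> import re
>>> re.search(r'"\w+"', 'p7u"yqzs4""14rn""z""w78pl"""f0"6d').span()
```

Unlike `match`, `search` isn't anchored — it looks for the pattern anywhere in the string.
The match spans [3:10] → '"yqzs4"'.

(3, 10)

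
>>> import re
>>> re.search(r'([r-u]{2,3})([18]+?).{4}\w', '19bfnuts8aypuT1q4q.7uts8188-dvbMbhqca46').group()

'uts8aypuT'

The match spans [5:14] → 'uts8aypuT'.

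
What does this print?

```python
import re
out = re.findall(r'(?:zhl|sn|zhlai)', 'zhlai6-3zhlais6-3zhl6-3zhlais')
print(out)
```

['zhl', 'zhl', 'zhl', 'zhl']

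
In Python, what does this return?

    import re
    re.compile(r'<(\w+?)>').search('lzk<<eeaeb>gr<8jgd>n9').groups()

('eeaeb',)

The match spans [4:11] → '<eeaeb>'.
Captured: group 1 = 'eeaeb'.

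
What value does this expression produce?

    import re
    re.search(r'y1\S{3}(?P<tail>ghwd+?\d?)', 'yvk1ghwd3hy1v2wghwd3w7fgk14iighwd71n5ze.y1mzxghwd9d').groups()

This matches the literal 'y1', then exactly 3 of a non-whitespace character; then the literal 'ghw', then one or more of the literal 'd' (lazy), then optionally a digit (captured as 'tail').
`re.search` scans for the first position where the pattern succeeds.
The match spans [10:20] → 'y1v2wghwd3'.
Captured: group 1 = 'ghwd3'.

('ghwd3',)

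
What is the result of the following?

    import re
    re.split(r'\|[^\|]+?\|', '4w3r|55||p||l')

['4w3r', '', '|l']

Matches to split on: at [4:8] → '|55|'; at [8:11] → '|p|'.
The string is cut at each match, leaving 3 pieces.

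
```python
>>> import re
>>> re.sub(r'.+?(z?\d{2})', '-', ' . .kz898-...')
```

'-8-...'

The pattern matches one or more of any character (lazy); then optionally a literal 'z', then exactly 2 of a digit (captured).
The `?` after the quantifier makes it lazy — it takes as little as possible before letting the rest of the pattern try.
Matches: at [0:8] → ' . .kz89'.
Every occurrence is swapped for '-'.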